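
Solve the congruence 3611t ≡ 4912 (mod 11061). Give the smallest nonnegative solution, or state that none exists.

9638

gcd(11061, 3611):
  11061 = 3·3611 + 228
  3611 = 15·228 + 191
  228 = 1·191 + 37
  191 = 5·37 + 6
  37 = 6·6 + 1
  6 = 6·1
so gcd(11061, 3611) = 1.
1 divides 4912, so solutions exist.
Back-substitute for Bézout coefficients:
  1 = 37 - 6·6
  ... = 3611·(-1795) + 11061·(586)
So 3611·(-1795) ≡ 1 (mod 11061); multiply by 4912: t ≡ -8817040 (mod 11061).
Smallest nonnegative: t = -8817040 mod 11061 = 9638.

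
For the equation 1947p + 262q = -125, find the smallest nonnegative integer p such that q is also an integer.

gcd(1947, 262):
  1947 = 7*262 + 113
  262 = 2*113 + 36
  113 = 3*36 + 5
  36 = 7*5 + 1
  5 = 5*1
so gcd(1947, 262) = 1.
1 divides -125, so solutions exist.
Back-substitute for Bézout coefficients:
  1 = 36 - 7*5
  ... = 1947*(-51) + 262*(379)
Scale by -125/1 = -125: (p₀, q₀) = (6375, -47375).
General solution: p = 6375 + 262t, q = -47375 - 1947t for integer t.
p ≥ 0: smallest is 6375 mod 262 = 87 (at t = -24), with q = -647.

87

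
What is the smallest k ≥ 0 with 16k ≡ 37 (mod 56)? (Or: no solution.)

gcd(56, 16) = 8  (56 = 3×16 + 8, 16 = 2×8).
8 does not divide 37, so the congruence has no solution.

no solution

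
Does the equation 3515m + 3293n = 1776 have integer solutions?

yes

gcd(3515, 3293):
  3515 = 1×3293 + 222
  3293 = 14×222 + 185
  222 = 1×185 + 37
  185 = 5×37
so gcd(3515, 3293) = 37.
37 divides 1776, so integer solutions exist.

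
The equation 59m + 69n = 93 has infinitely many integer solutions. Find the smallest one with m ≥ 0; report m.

39

gcd(69, 59) = 1.
1 divides 93, so solutions exist.
By Bézout, 59×(-7) + 69×(6) = 1.
Scale by 93/1 = 93: (m₀, n₀) = (-651, 558).
General solution: m = -651 + 69t, n = 558 - 59t for integer t.
m ≥ 0: smallest is -651 mod 69 = 39 (at t = 10), with n = -32.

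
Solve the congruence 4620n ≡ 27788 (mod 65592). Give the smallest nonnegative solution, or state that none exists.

gcd(65592, 4620) = 12  (65592 = 14*4620 + 912, 4620 = 5*912 + 60, 912 = 15*60 + 12, 60 = 5*12).
12 does not divide 27788, so the congruence has no solution.

no solution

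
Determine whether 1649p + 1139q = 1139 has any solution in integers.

gcd(1649, 1139) = 17  (1649 = 1×1139 + 510, 1139 = 2×510 + 119, 510 = 4×119 + 34, 119 = 3×34 + 17, 34 = 2×17).
17 divides 1139, so integer solutions exist.

yes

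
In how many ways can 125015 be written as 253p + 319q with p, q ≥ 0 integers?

gcd(319, 253):
  319 = 1×253 + 66
  253 = 3×66 + 55
  66 = 1×55 + 11
  55 = 5×11
so gcd(319, 253) = 11.
Back-substitute for Bézout coefficients:
  11 = 66 - 1×55
  ... = 253×(-5) + 319×(4)
Scale by 11365: one solution is (-56825, 45460). Reduce p mod 29: (15, 380).
General: p = 15 + 29t, q = 380 - 23t.
p ≥ 0 ⇒ t ≥ 0; q ≥ 0 ⇒ t ≤ 16. So t ∈ [0, 16]: 17 solutions.

17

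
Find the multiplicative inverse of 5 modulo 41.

gcd(41, 5) = 1.
By Bézout, 5*(-8) + 41*(1) = 1.
So 5*-8 ≡ 1 (mod 41), and -8 mod 41 = 33.

33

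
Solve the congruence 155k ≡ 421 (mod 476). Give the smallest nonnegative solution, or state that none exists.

15

gcd(476, 155) = 1.
1 divides 421, so solutions exist.
By Bézout, 155*(43) + 476*(-14) = 1.
So 155*(43) ≡ 1 (mod 476); multiply by 421: k ≡ 18103 (mod 476).
Smallest nonnegative: k = 18103 mod 476 = 15.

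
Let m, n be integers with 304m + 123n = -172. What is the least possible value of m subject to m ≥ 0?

gcd(304, 123):
  304 = 2×123 + 58
  123 = 2×58 + 7
  58 = 8×7 + 2
  7 = 3×2 + 1
  2 = 2×1
so gcd(304, 123) = 1.
1 divides -172, so solutions exist.
Back-substitute for Bézout coefficients:
  1 = 7 - 3×2
  ... = 304×(-53) + 123×(131)
Scale by -172/1 = -172: (m₀, n₀) = (9116, -22532).
General solution: m = 9116 + 123t, n = -22532 - 304t for integer t.
m ≥ 0: smallest is 9116 mod 123 = 14 (at t = -74), with n = -36.

14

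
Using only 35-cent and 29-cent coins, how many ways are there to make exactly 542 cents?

Need nonnegative integers with 35j + 29k = 542.
gcd(35, 29) = 1, and 35·(5) + 29·(-6) = 1.
So (j₀, k₀) = (2710, -3252); general j = 2710 + 29t, k = -3252 - 35t.
j ≥ 0 ⇒ t ≥ -93; k ≥ 0 ⇒ t ≤ -93. That's 1 value of t.

1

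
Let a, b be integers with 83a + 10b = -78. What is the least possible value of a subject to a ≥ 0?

4

gcd(83, 10) = 1  (83 = 8*10 + 3, 10 = 3*3 + 1, 3 = 3*1).
1 divides -78, so solutions exist.
Back-substituting, 83*(-3) + 10*(25) = 1.
Scale by -78/1 = -78: (a₀, b₀) = (234, -1950).
General solution: a = 234 + 10t, b = -1950 - 83t for integer t.
a ≥ 0: smallest is 234 mod 10 = 4 (at t = -23), with b = -41.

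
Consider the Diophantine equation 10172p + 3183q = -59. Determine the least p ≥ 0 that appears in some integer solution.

gcd(10172, 3183):
  10172 = 3*3183 + 623
  3183 = 5*623 + 68
  623 = 9*68 + 11
  68 = 6*11 + 2
  11 = 5*2 + 1
  2 = 2*1
so gcd(10172, 3183) = 1.
1 divides -59, so solutions exist.
Back-substitute for Bézout coefficients:
  1 = 11 - 5*2
  ... = 10172*(1451) + 3183*(-4637)
Scale by -59/1 = -59: (p₀, q₀) = (-85609, 273583).
General solution: p = -85609 + 3183t, q = 273583 - 10172t for integer t.
p ≥ 0: smallest is -85609 mod 3183 = 332 (at t = 27), with q = -1061.

332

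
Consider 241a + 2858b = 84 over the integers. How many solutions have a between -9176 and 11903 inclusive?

7

gcd(2858, 241) = 1.
By Bézout, 241×(925) + 2858×(-78) = 1.
Particular solution: (534, -45).
General solution: a = 534 + 2858t, b = -45 - 241t for integer t.
-9176 ≤ 534 + 2858t ≤ 11903 gives t ∈ [-3, 3], which is 7 values.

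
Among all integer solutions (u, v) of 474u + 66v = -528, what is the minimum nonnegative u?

gcd(474, 66) = 6  (474 = 7*66 + 12, 66 = 5*12 + 6, 12 = 2*6).
6 divides -528, so solutions exist.
Back-substituting, 474*(-5) + 66*(36) = 6.
Scale by -528/6 = -88: (u₀, v₀) = (440, -3168).
General solution: u = 440 + 11t, v = -3168 - 79t for integer t.
u ≥ 0: smallest is 440 mod 11 = 0 (at t = -40), with v = -8.

0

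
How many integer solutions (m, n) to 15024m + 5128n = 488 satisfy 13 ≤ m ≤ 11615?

gcd(15024, 5128) = 8  (15024 = 2×5128 + 4768, 5128 = 1×4768 + 360, 4768 = 13×360 + 88, 360 = 4×88 + 8, 88 = 11×8).
Back-substituting, 15024×(-57) + 5128×(167) = 8.
Scale by 61: particular solution (-3477, 10187); reduce m mod 641: (369, -1081).
General solution: m = 369 + 641t, n = -1081 - 1878t for integer t.
13 ≤ 369 + 641t ≤ 11615 gives t ∈ [0, 17], which is 18 values.

18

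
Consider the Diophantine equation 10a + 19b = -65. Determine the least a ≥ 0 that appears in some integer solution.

gcd(19, 10):
  19 = 1×10 + 9
  10 = 1×9 + 1
  9 = 9×1
so gcd(19, 10) = 1.
1 divides -65, so solutions exist.
Back-substitute for Bézout coefficients:
  1 = 10 - 1×9
  ... = 10×(2) + 19×(-1)
Scale by -65/1 = -65: (a₀, b₀) = (-130, 65).
General solution: a = -130 + 19t, b = 65 - 10t for integer t.
a ≥ 0: smallest is -130 mod 19 = 3 (at t = 7), with b = -5.

3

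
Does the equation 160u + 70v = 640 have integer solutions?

gcd(160, 70) = 10.
10 divides 640, so integer solutions exist.

yes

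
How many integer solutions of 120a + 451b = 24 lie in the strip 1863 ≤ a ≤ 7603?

13

gcd(451, 120) = 1  (451 = 3*120 + 91, 120 = 1*91 + 29, 91 = 3*29 + 4, 29 = 7*4 + 1, 4 = 4*1).
Back-substituting, 120*(109) + 451*(-29) = 1.
Scale by 24: particular solution (2616, -696); reduce a mod 451: (361, -96).
General solution: a = 361 + 451t, b = -96 - 120t for integer t.
1863 ≤ 361 + 451t ≤ 7603 gives t ∈ [4, 16], which is 13 values.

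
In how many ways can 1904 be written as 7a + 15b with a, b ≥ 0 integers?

19

gcd(15, 7) = 1  (15 = 2·7 + 1, 7 = 7·1).
Back-substituting, 7·(-2) + 15·(1) = 1.
Scale by 1904: one solution is (-3808, 1904). Reduce a mod 15: (2, 126).
General: a = 2 + 15t, b = 126 - 7t.
a ≥ 0 ⇒ t ≥ 0; b ≥ 0 ⇒ t ≤ 18. So t ∈ [0, 18]: 19 solutions.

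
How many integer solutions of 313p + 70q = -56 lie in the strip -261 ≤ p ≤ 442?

10

gcd(313, 70) = 1  (313 = 4·70 + 33, 70 = 2·33 + 4, 33 = 8·4 + 1, 4 = 4·1).
Back-substituting, 313·(17) + 70·(-76) = 1.
Scale by -56: particular solution (-952, 4256); reduce p mod 70: (28, -126).
General solution: p = 28 + 70t, q = -126 - 313t for integer t.
-261 ≤ 28 + 70t ≤ 442 gives t ∈ [-4, 5], which is 10 values.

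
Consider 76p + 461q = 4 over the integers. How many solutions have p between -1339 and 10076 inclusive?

25

gcd(461, 76):
  461 = 6·76 + 5
  76 = 15·5 + 1
  5 = 5·1
so gcd(461, 76) = 1.
Back-substitute for Bézout coefficients:
  1 = 76 - 15·5
  ... = 76·(91) + 461·(-15)
Scale by 4: particular solution (364, -60); reduce p mod 461: (364, -60).
General solution: p = 364 + 461t, q = -60 - 76t for integer t.
-1339 ≤ 364 + 461t ≤ 10076 gives t ∈ [-3, 21], which is 25 values.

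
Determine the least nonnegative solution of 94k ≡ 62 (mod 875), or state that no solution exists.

373

gcd(875, 94):
  875 = 9*94 + 29
  94 = 3*29 + 7
  29 = 4*7 + 1
  7 = 7*1
so gcd(875, 94) = 1.
1 divides 62, so solutions exist.
Back-substitute for Bézout coefficients:
  1 = 29 - 4*7
  ... = 94*(-121) + 875*(13)
So 94*(-121) ≡ 1 (mod 875); multiply by 62: k ≡ -7502 (mod 875).
Smallest nonnegative: k = -7502 mod 875 = 373.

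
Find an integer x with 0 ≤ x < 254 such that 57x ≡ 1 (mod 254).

205

gcd(254, 57):
  254 = 4×57 + 26
  57 = 2×26 + 5
  26 = 5×5 + 1
  5 = 5×1
so gcd(254, 57) = 1.
Back-substitute for Bézout coefficients:
  1 = 26 - 5×5
  ... = 57×(-49) + 254×(11)
So 57×-49 ≡ 1 (mod 254), and -49 mod 254 = 205.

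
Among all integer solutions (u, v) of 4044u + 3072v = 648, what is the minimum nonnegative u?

86

gcd(4044, 3072):
  4044 = 1*3072 + 972
  3072 = 3*972 + 156
  972 = 6*156 + 36
  156 = 4*36 + 12
  36 = 3*12
so gcd(4044, 3072) = 12.
12 divides 648, so solutions exist.
Back-substitute for Bézout coefficients:
  12 = 156 - 4*36
  ... = 4044*(-79) + 3072*(104)
Scale by 648/12 = 54: (u₀, v₀) = (-4266, 5616).
General solution: u = -4266 + 256t, v = 5616 - 337t for integer t.
u ≥ 0: smallest is -4266 mod 256 = 86 (at t = 17), with v = -113.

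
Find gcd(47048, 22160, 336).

8

gcd(47048, 22160) = 8.
gcd(8, 336) = 8.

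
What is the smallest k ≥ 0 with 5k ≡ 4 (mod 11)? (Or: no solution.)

gcd(11, 5) = 1.
1 divides 4, so solutions exist.
By Bézout, 5·(-2) + 11·(1) = 1.
So 5·(-2) ≡ 1 (mod 11); multiply by 4: k ≡ -8 (mod 11).
Smallest nonnegative: k = -8 mod 11 = 3.

3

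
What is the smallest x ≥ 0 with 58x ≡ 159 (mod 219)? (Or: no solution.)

150

gcd(219, 58):
  219 = 3×58 + 45
  58 = 1×45 + 13
  45 = 3×13 + 6
  13 = 2×6 + 1
  6 = 6×1
so gcd(219, 58) = 1.
1 divides 159, so solutions exist.
Back-substitute for Bézout coefficients:
  1 = 13 - 2×6
  ... = 58×(34) + 219×(-9)
So 58×(34) ≡ 1 (mod 219); multiply by 159: x ≡ 5406 (mod 219).
Smallest nonnegative: x = 5406 mod 219 = 150.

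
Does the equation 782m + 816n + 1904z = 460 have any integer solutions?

gcd(816, 782):
  816 = 1*782 + 34
  782 = 23*34
so gcd(816, 782) = 34.
gcd(34, 1904) = 34.
34 does not divide 460 (remainder 18), so no integer solutions.

no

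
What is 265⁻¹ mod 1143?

gcd(1143, 265) = 1.
By Bézout, 265×(358) + 1143×(-83) = 1.
So 265×358 ≡ 1 (mod 1143), and 358 mod 1143 = 358.

358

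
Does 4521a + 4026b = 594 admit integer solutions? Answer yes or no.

yes

gcd(4521, 4026) = 33.
33 divides 594, so integer solutions exist.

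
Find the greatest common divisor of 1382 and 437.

gcd(1382, 437):
  1382 = 3·437 + 71
  437 = 6·71 + 11
  71 = 6·11 + 5
  11 = 2·5 + 1
  5 = 5·1
so gcd(1382, 437) = 1.

1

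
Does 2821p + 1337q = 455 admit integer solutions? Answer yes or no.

gcd(2821, 1337) = 7.
7 divides 455, so integer solutions exist.

yes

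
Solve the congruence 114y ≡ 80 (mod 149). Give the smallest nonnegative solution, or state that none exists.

19

gcd(149, 114):
  149 = 1·114 + 35
  114 = 3·35 + 9
  35 = 3·9 + 8
  9 = 1·8 + 1
  8 = 8·1
so gcd(149, 114) = 1.
1 divides 80, so solutions exist.
Back-substitute for Bézout coefficients:
  1 = 9 - 1·8
  ... = 114·(17) + 149·(-13)
So 114·(17) ≡ 1 (mod 149); multiply by 80: y ≡ 1360 (mod 149).
Smallest nonnegative: y = 1360 mod 149 = 19.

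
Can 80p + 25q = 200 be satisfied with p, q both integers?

yes

gcd(80, 25) = 5.
5 divides 200, so integer solutions exist.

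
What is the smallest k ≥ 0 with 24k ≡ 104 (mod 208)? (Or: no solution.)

gcd(208, 24):
  208 = 8*24 + 16
  24 = 1*16 + 8
  16 = 2*8
so gcd(208, 24) = 8.
8 divides 104, so solutions exist.
Back-substitute for Bézout coefficients:
  8 = 24 - 1*16
  ... = 24*(9) + 208*(-1)
So 24*(9) ≡ 8 (mod 208); multiply by 13: k ≡ 117 (mod 26).
Smallest nonnegative: k = 117 mod 26 = 13.

13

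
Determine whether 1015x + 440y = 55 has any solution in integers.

yes

gcd(1015, 440) = 5  (1015 = 2*440 + 135, 440 = 3*135 + 35, 135 = 3*35 + 30, 35 = 1*30 + 5, 30 = 6*5).
5 divides 55, so integer solutions exist.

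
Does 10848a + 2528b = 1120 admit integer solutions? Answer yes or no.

gcd(10848, 2528) = 32  (10848 = 4*2528 + 736, 2528 = 3*736 + 320, 736 = 2*320 + 96, 320 = 3*96 + 32, 96 = 3*32).
32 divides 1120, so integer solutions exist.

yes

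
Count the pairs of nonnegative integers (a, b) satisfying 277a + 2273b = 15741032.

gcd(2273, 277) = 1  (2273 = 8·277 + 57, 277 = 4·57 + 49, 57 = 1·49 + 8, 49 = 6·8 + 1, 8 = 8·1).
Back-substituting, 277·(279) + 2273·(-34) = 1.
Scale by 15741032: one solution is (4391747928, -535195088). Reduce a mod 2273: (527, 6861).
General: a = 527 + 2273t, b = 6861 - 277t.
a ≥ 0 ⇒ t ≥ 0; b ≥ 0 ⇒ t ≤ 24. So t ∈ [0, 24]: 25 solutions.

25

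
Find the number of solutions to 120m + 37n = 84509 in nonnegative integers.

gcd(120, 37) = 1.
By Bézout, 120×(-4) + 37×(13) = 1.
One solution: (33, 2177).
General: m = 33 + 37t, n = 2177 - 120t.
m ≥ 0 ⇒ t ≥ 0; n ≥ 0 ⇒ t ≤ 18. So t ∈ [0, 18]: 19 solutions.

19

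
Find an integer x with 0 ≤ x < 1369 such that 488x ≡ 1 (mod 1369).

gcd(1369, 488) = 1  (1369 = 2·488 + 393, 488 = 1·393 + 95, 393 = 4·95 + 13, 95 = 7·13 + 4, 13 = 3·4 + 1, 4 = 4·1).
Back-substituting, 488·(-317) + 1369·(113) = 1.
So 488·-317 ≡ 1 (mod 1369), and -317 mod 1369 = 1052.

1052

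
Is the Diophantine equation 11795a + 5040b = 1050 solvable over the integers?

yes

gcd(11795, 5040) = 35  (11795 = 2·5040 + 1715, 5040 = 2·1715 + 1610, 1715 = 1·1610 + 105, 1610 = 15·105 + 35, 105 = 3·35).
35 divides 1050, so integer solutions exist.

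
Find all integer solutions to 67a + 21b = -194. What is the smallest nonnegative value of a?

4

gcd(67, 21):
  67 = 3*21 + 4
  21 = 5*4 + 1
  4 = 4*1
so gcd(67, 21) = 1.
1 divides -194, so solutions exist.
Back-substitute for Bézout coefficients:
  1 = 21 - 5*4
  ... = 67*(-5) + 21*(16)
Scale by -194/1 = -194: (a₀, b₀) = (970, -3104).
General solution: a = 970 + 21t, b = -3104 - 67t for integer t.
a ≥ 0: smallest is 970 mod 21 = 4 (at t = -46), with b = -22.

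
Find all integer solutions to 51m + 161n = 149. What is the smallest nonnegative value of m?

gcd(161, 51):
  161 = 3×51 + 8
  51 = 6×8 + 3
  8 = 2×3 + 2
  3 = 1×2 + 1
  2 = 2×1
so gcd(161, 51) = 1.
1 divides 149, so solutions exist.
Back-substitute for Bézout coefficients:
  1 = 3 - 1×2
  ... = 51×(60) + 161×(-19)
Scale by 149/1 = 149: (m₀, n₀) = (8940, -2831).
General solution: m = 8940 + 161t, n = -2831 - 51t for integer t.
m ≥ 0: smallest is 8940 mod 161 = 85 (at t = -55), with n = -26.

85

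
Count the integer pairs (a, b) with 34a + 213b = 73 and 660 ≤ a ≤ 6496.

28

gcd(213, 34):
  213 = 6*34 + 9
  34 = 3*9 + 7
  9 = 1*7 + 2
  7 = 3*2 + 1
  2 = 2*1
so gcd(213, 34) = 1.
Back-substitute for Bézout coefficients:
  1 = 7 - 3*2
  ... = 34*(94) + 213*(-15)
Scale by 73: particular solution (6862, -1095); reduce a mod 213: (46, -7).
General solution: a = 46 + 213t, b = -7 - 34t for integer t.
660 ≤ 46 + 213t ≤ 6496 gives t ∈ [3, 30], which is 28 values.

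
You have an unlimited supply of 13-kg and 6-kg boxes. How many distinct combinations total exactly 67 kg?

1

Need nonnegative integers with 13j + 6k = 67.
gcd(13, 6) = 1, and 13·(1) + 6·(-2) = 1.
So (j₀, k₀) = (67, -134); general j = 67 + 6t, k = -134 - 13t.
j ≥ 0 ⇒ t ≥ -11; k ≥ 0 ⇒ t ≤ -11. That's 1 value of t.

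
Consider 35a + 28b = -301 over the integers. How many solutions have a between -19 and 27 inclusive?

12

gcd(35, 28) = 7.
By Bézout, 35×(1) + 28×(-1) = 7.
Particular solution: (1, -12).
General solution: a = 1 + 4t, b = -12 - 5t for integer t.
-19 ≤ 1 + 4t ≤ 27 gives t ∈ [-5, 6], which is 12 values.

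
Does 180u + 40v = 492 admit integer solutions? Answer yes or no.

gcd(180, 40):
  180 = 4·40 + 20
  40 = 2·20
so gcd(180, 40) = 20.
20 does not divide 492 (remainder 12), so no integer solutions.

no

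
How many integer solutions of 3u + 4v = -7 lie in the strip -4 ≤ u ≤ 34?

9

gcd(4, 3):
  4 = 1*3 + 1
  3 = 3*1
so gcd(4, 3) = 1.
Back-substitute for Bézout coefficients:
  1 = 4 - 1*3
  ... = 3*(-1) + 4*(1)
Scale by -7: particular solution (7, -7); reduce u mod 4: (3, -4).
General solution: u = 3 + 4t, v = -4 - 3t for integer t.
-4 ≤ 3 + 4t ≤ 34 gives t ∈ [-1, 7], which is 9 values.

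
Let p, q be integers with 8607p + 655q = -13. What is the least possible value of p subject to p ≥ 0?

306

gcd(8607, 655) = 1  (8607 = 13×655 + 92, 655 = 7×92 + 11, 92 = 8×11 + 4, 11 = 2×4 + 3, 4 = 1×3 + 1, 3 = 3×1).
1 divides -13, so solutions exist.
Back-substituting, 8607×(178) + 655×(-2339) = 1.
Scale by -13/1 = -13: (p₀, q₀) = (-2314, 30407).
General solution: p = -2314 + 655t, q = 30407 - 8607t for integer t.
p ≥ 0: smallest is -2314 mod 655 = 306 (at t = 4), with q = -4021.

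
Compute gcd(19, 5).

1

gcd(19, 5):
  19 = 3*5 + 4
  5 = 1*4 + 1
  4 = 4*1
so gcd(19, 5) = 1.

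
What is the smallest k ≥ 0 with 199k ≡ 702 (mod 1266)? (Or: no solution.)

gcd(1266, 199) = 1  (1266 = 6×199 + 72, 199 = 2×72 + 55, 72 = 1×55 + 17, 55 = 3×17 + 4, 17 = 4×4 + 1, 4 = 4×1).
1 divides 702, so solutions exist.
Back-substituting, 199×(-299) + 1266×(47) = 1.
So 199×(-299) ≡ 1 (mod 1266); multiply by 702: k ≡ -209898 (mod 1266).
Smallest nonnegative: k = -209898 mod 1266 = 258.

258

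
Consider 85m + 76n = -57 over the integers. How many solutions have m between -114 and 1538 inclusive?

gcd(85, 76):
  85 = 1·76 + 9
  76 = 8·9 + 4
  9 = 2·4 + 1
  4 = 4·1
so gcd(85, 76) = 1.
Back-substitute for Bézout coefficients:
  1 = 9 - 2·4
  ... = 85·(17) + 76·(-19)
Scale by -57: particular solution (-969, 1083); reduce m mod 76: (19, -22).
General solution: m = 19 + 76t, n = -22 - 85t for integer t.
-114 ≤ 19 + 76t ≤ 1538 gives t ∈ [-1, 19], which is 21 values.

21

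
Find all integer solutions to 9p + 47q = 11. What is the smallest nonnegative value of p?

43

gcd(47, 9) = 1  (47 = 5×9 + 2, 9 = 4×2 + 1, 2 = 2×1).
1 divides 11, so solutions exist.
Back-substituting, 9×(21) + 47×(-4) = 1.
Scale by 11/1 = 11: (p₀, q₀) = (231, -44).
General solution: p = 231 + 47t, q = -44 - 9t for integer t.
p ≥ 0: smallest is 231 mod 47 = 43 (at t = -4), with q = -8.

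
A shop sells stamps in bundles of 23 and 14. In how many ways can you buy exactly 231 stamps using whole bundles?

Need nonnegative integers with 23j + 14k = 231.
gcd(23, 14) = 1, and 23·(-3) + 14·(5) = 1.
So (j₀, k₀) = (-693, 1155); general j = -693 + 14t, k = 1155 - 23t.
j ≥ 0 ⇒ t ≥ 50; k ≥ 0 ⇒ t ≤ 50. That's 1 value of t.

1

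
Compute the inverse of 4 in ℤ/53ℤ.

gcd(53, 4) = 1  (53 = 13*4 + 1, 4 = 4*1).
Back-substituting, 4*(-13) + 53*(1) = 1.
So 4*-13 ≡ 1 (mod 53), and -13 mod 53 = 40.

40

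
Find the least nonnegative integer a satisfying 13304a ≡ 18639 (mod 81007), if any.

55234

gcd(81007, 13304):
  81007 = 6×13304 + 1183
  13304 = 11×1183 + 291
  1183 = 4×291 + 19
  291 = 15×19 + 6
  19 = 3×6 + 1
  6 = 6×1
so gcd(81007, 13304) = 1.
1 divides 18639, so solutions exist.
Back-substitute for Bézout coefficients:
  1 = 19 - 3×6
  ... = 13304×(-12805) + 81007×(2103)
So 13304×(-12805) ≡ 1 (mod 81007); multiply by 18639: a ≡ -238672395 (mod 81007).
Smallest nonnegative: a = -238672395 mod 81007 = 55234.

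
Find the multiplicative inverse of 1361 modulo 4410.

3911

gcd(4410, 1361):
  4410 = 3·1361 + 327
  1361 = 4·327 + 53
  327 = 6·53 + 9
  53 = 5·9 + 8
  9 = 1·8 + 1
  8 = 8·1
so gcd(4410, 1361) = 1.
Back-substitute for Bézout coefficients:
  1 = 9 - 1·8
  ... = 1361·(-499) + 4410·(154)
So 1361·-499 ≡ 1 (mod 4410), and -499 mod 4410 = 3911.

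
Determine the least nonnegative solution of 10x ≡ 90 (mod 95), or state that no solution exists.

gcd(95, 10) = 5.
5 divides 90, so solutions exist.
By Bézout, 10*(-9) + 95*(1) = 5.
So 10*(-9) ≡ 5 (mod 95); multiply by 18: x ≡ -162 (mod 19).
Smallest nonnegative: x = -162 mod 19 = 9.

9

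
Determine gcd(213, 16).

1

gcd(213, 16) = 1  (213 = 13·16 + 5, 16 = 3·5 + 1, 5 = 5·1).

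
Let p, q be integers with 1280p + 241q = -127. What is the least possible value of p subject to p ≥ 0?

69

gcd(1280, 241):
  1280 = 5·241 + 75
  241 = 3·75 + 16
  75 = 4·16 + 11
  16 = 1·11 + 5
  11 = 2·5 + 1
  5 = 5·1
so gcd(1280, 241) = 1.
1 divides -127, so solutions exist.
Back-substitute for Bézout coefficients:
  1 = 11 - 2·5
  ... = 1280·(45) + 241·(-239)
Scale by -127/1 = -127: (p₀, q₀) = (-5715, 30353).
General solution: p = -5715 + 241t, q = 30353 - 1280t for integer t.
p ≥ 0: smallest is -5715 mod 241 = 69 (at t = 24), with q = -367.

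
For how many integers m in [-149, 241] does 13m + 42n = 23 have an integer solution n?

gcd(42, 13) = 1.
By Bézout, 13×(13) + 42×(-4) = 1.
Particular solution: (5, -1).
General solution: m = 5 + 42t, n = -1 - 13t for integer t.
-149 ≤ 5 + 42t ≤ 241 gives t ∈ [-3, 5], which is 9 values.

9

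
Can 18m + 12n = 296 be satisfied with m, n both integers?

gcd(18, 12) = 6  (18 = 1*12 + 6, 12 = 2*6).
6 does not divide 296 (remainder 2), so no integer solutions.

no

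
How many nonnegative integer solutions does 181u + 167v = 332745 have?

gcd(181, 167) = 1  (181 = 1·167 + 14, 167 = 11·14 + 13, 14 = 1·13 + 1, 13 = 13·1).
Back-substituting, 181·(12) + 167·(-13) = 1.
Scale by 332745: one solution is (3992940, -4325685). Reduce u mod 167: (137, 1844).
General: u = 137 + 167t, v = 1844 - 181t.
u ≥ 0 ⇒ t ≥ 0; v ≥ 0 ⇒ t ≤ 10. So t ∈ [0, 10]: 11 solutions.

11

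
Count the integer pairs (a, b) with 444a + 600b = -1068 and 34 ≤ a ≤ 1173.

23

gcd(600, 444) = 12  (600 = 1×444 + 156, 444 = 2×156 + 132, 156 = 1×132 + 24, 132 = 5×24 + 12, 24 = 2×12).
Back-substituting, 444×(23) + 600×(-17) = 12.
Scale by -89: particular solution (-2047, 1513); reduce a mod 50: (3, -4).
General solution: a = 3 + 50t, b = -4 - 37t for integer t.
34 ≤ 3 + 50t ≤ 1173 gives t ∈ [1, 23], which is 23 values.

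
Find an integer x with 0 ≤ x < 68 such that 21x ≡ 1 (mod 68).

13

gcd(68, 21) = 1  (68 = 3*21 + 5, 21 = 4*5 + 1, 5 = 5*1).
Back-substituting, 21*(13) + 68*(-4) = 1.
So 21*13 ≡ 1 (mod 68), and 13 mod 68 = 13.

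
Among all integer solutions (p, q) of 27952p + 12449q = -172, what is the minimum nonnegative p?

gcd(27952, 12449) = 1.
1 divides -172, so solutions exist.
By Bézout, 27952×(1496) + 12449×(-3359) = 1.
Scale by -172/1 = -172: (p₀, q₀) = (-257312, 577748).
General solution: p = -257312 + 12449t, q = 577748 - 27952t for integer t.
p ≥ 0: smallest is -257312 mod 12449 = 4117 (at t = 21), with q = -9244.

4117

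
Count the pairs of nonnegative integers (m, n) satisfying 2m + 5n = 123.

gcd(5, 2) = 1.
By Bézout, 2*(-2) + 5*(1) = 1.
One solution: (4, 23).
General: m = 4 + 5t, n = 23 - 2t.
m ≥ 0 ⇒ t ≥ 0; n ≥ 0 ⇒ t ≤ 11. So t ∈ [0, 11]: 12 solutions.

12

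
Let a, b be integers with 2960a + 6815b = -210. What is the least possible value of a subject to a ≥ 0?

69

gcd(6815, 2960):
  6815 = 2·2960 + 895
  2960 = 3·895 + 275
  895 = 3·275 + 70
  275 = 3·70 + 65
  70 = 1·65 + 5
  65 = 13·5
so gcd(6815, 2960) = 5.
5 divides -210, so solutions exist.
Back-substitute for Bézout coefficients:
  5 = 70 - 1·65
  ... = 2960·(-99) + 6815·(43)
Scale by -210/5 = -42: (a₀, b₀) = (4158, -1806).
General solution: a = 4158 + 1363t, b = -1806 - 592t for integer t.
a ≥ 0: smallest is 4158 mod 1363 = 69 (at t = -3), with b = -30.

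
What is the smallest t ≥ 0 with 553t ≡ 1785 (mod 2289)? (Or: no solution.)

gcd(2289, 553):
  2289 = 4*553 + 77
  553 = 7*77 + 14
  77 = 5*14 + 7
  14 = 2*7
so gcd(2289, 553) = 7.
7 divides 1785, so solutions exist.
Back-substitute for Bézout coefficients:
  7 = 77 - 5*14
  ... = 553*(-149) + 2289*(36)
So 553*(-149) ≡ 7 (mod 2289); multiply by 255: t ≡ -37995 (mod 327).
Smallest nonnegative: t = -37995 mod 327 = 264.

264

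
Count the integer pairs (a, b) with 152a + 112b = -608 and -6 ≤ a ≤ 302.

gcd(152, 112):
  152 = 1*112 + 40
  112 = 2*40 + 32
  40 = 1*32 + 8
  32 = 4*8
so gcd(152, 112) = 8.
Back-substitute for Bézout coefficients:
  8 = 40 - 1*32
  ... = 152*(3) + 112*(-4)
Scale by -76: particular solution (-228, 304); reduce a mod 14: (10, -19).
General solution: a = 10 + 14t, b = -19 - 19t for integer t.
-6 ≤ 10 + 14t ≤ 302 gives t ∈ [-1, 20], which is 22 values.

22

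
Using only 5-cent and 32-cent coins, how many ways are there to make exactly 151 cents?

1

Need nonnegative integers with 5j + 32k = 151.
gcd(5, 32) = 1, and 5·(13) + 32·(-2) = 1.
So (j₀, k₀) = (1963, -302); general j = 1963 + 32t, k = -302 - 5t.
j ≥ 0 ⇒ t ≥ -61; k ≥ 0 ⇒ t ≤ -61. That's 1 value of t.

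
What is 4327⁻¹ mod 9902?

gcd(9902, 4327) = 1.
By Bézout, 4327*(-1087) + 9902*(475) = 1.
So 4327*-1087 ≡ 1 (mod 9902), and -1087 mod 9902 = 8815.

8815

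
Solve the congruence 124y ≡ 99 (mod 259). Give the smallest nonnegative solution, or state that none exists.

241

gcd(259, 124):
  259 = 2×124 + 11
  124 = 11×11 + 3
  11 = 3×3 + 2
  3 = 1×2 + 1
  2 = 2×1
so gcd(259, 124) = 1.
1 divides 99, so solutions exist.
Back-substitute for Bézout coefficients:
  1 = 3 - 1×2
  ... = 124×(94) + 259×(-45)
So 124×(94) ≡ 1 (mod 259); multiply by 99: y ≡ 9306 (mod 259).
Smallest nonnegative: y = 9306 mod 259 = 241.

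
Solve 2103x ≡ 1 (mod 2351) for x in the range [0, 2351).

gcd(2351, 2103):
  2351 = 1×2103 + 248
  2103 = 8×248 + 119
  248 = 2×119 + 10
  119 = 11×10 + 9
  10 = 1×9 + 1
  9 = 9×1
so gcd(2351, 2103) = 1.
Back-substitute for Bézout coefficients:
  1 = 10 - 1×9
  ... = 2103×(-237) + 2351×(212)
So 2103×-237 ≡ 1 (mod 2351), and -237 mod 2351 = 2114.

2114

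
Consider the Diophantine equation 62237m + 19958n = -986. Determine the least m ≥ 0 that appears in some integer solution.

gcd(62237, 19958):
  62237 = 3·19958 + 2363
  19958 = 8·2363 + 1054
  2363 = 2·1054 + 255
  1054 = 4·255 + 34
  255 = 7·34 + 17
  34 = 2·17
so gcd(62237, 19958) = 17.
17 divides -986, so solutions exist.
Back-substitute for Bézout coefficients:
  17 = 255 - 7·34
  ... = 62237·(549) + 19958·(-1712)
Scale by -986/17 = -58: (m₀, n₀) = (-31842, 99296).
General solution: m = -31842 + 1174t, n = 99296 - 3661t for integer t.
m ≥ 0: smallest is -31842 mod 1174 = 1030 (at t = 28), with n = -3212.

1030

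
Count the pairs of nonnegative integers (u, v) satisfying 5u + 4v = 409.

21

gcd(5, 4) = 1.
By Bézout, 5*(1) + 4*(-1) = 1.
One solution: (1, 101).
General: u = 1 + 4t, v = 101 - 5t.
u ≥ 0 ⇒ t ≥ 0; v ≥ 0 ⇒ t ≤ 20. So t ∈ [0, 20]: 21 solutions.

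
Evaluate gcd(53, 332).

gcd(332, 53) = 1  (332 = 6·53 + 14, 53 = 3·14 + 11, 14 = 1·11 + 3, 11 = 3·3 + 2, 3 = 1·2 + 1, 2 = 2·1).

1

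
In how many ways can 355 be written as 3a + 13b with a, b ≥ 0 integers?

9

gcd(13, 3):
  13 = 4*3 + 1
  3 = 3*1
so gcd(13, 3) = 1.
Back-substitute for Bézout coefficients:
  1 = 13 - 4*3
  ... = 3*(-4) + 13*(1)
Scale by 355: one solution is (-1420, 355). Reduce a mod 13: (10, 25).
General: a = 10 + 13t, b = 25 - 3t.
a ≥ 0 ⇒ t ≥ 0; b ≥ 0 ⇒ t ≤ 8. So t ∈ [0, 8]: 9 solutions.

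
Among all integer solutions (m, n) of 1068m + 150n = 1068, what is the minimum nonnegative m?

gcd(1068, 150) = 6  (1068 = 7·150 + 18, 150 = 8·18 + 6, 18 = 3·6).
6 divides 1068, so solutions exist.
Back-substituting, 1068·(-8) + 150·(57) = 6.
Scale by 1068/6 = 178: (m₀, n₀) = (-1424, 10146).
General solution: m = -1424 + 25t, n = 10146 - 178t for integer t.
m ≥ 0: smallest is -1424 mod 25 = 1 (at t = 57), with n = 0.

1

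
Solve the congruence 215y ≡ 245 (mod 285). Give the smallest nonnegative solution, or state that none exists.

25

gcd(285, 215) = 5  (285 = 1*215 + 70, 215 = 3*70 + 5, 70 = 14*5).
5 divides 245, so solutions exist.
Back-substituting, 215*(4) + 285*(-3) = 5.
So 215*(4) ≡ 5 (mod 285); multiply by 49: y ≡ 196 (mod 57).
Smallest nonnegative: y = 196 mod 57 = 25.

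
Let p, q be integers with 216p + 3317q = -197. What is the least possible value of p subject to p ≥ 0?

383

gcd(3317, 216) = 1  (3317 = 15*216 + 77, 216 = 2*77 + 62, 77 = 1*62 + 15, 62 = 4*15 + 2, 15 = 7*2 + 1, 2 = 2*1).
1 divides -197, so solutions exist.
Back-substituting, 216*(-1551) + 3317*(101) = 1.
Scale by -197/1 = -197: (p₀, q₀) = (305547, -19897).
General solution: p = 305547 + 3317t, q = -19897 - 216t for integer t.
p ≥ 0: smallest is 305547 mod 3317 = 383 (at t = -92), with q = -25.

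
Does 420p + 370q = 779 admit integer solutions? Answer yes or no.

gcd(420, 370) = 10.
10 does not divide 779 (remainder 9), so no integer solutions.

no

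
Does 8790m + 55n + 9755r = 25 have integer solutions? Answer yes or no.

yes

gcd(8790, 55):
  8790 = 159·55 + 45
  55 = 1·45 + 10
  45 = 4·10 + 5
  10 = 2·5
so gcd(8790, 55) = 5.
gcd(5, 9755) = 5.
5 divides 25, so integer solutions exist.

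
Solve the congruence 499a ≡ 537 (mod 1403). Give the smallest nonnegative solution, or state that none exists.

1047

gcd(1403, 499) = 1  (1403 = 2·499 + 405, 499 = 1·405 + 94, 405 = 4·94 + 29, 94 = 3·29 + 7, 29 = 4·7 + 1, 7 = 7·1).
1 divides 537, so solutions exist.
Back-substituting, 499·(-194) + 1403·(69) = 1.
So 499·(-194) ≡ 1 (mod 1403); multiply by 537: a ≡ -104178 (mod 1403).
Smallest nonnegative: a = -104178 mod 1403 = 1047.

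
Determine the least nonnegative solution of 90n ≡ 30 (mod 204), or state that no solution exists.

gcd(204, 90):
  204 = 2*90 + 24
  90 = 3*24 + 18
  24 = 1*18 + 6
  18 = 3*6
so gcd(204, 90) = 6.
6 divides 30, so solutions exist.
Back-substitute for Bézout coefficients:
  6 = 24 - 1*18
  ... = 90*(-9) + 204*(4)
So 90*(-9) ≡ 6 (mod 204); multiply by 5: n ≡ -45 (mod 34).
Smallest nonnegative: n = -45 mod 34 = 23.

23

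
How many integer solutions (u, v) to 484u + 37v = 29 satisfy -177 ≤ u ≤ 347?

gcd(484, 37) = 1.
By Bézout, 484×(-12) + 37×(157) = 1.
Particular solution: (22, -287).
General solution: u = 22 + 37t, v = -287 - 484t for integer t.
-177 ≤ 22 + 37t ≤ 347 gives t ∈ [-5, 8], which is 14 values.

14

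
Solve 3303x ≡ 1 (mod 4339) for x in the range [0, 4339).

3983

gcd(4339, 3303) = 1.
By Bézout, 3303×(-356) + 4339×(271) = 1.
So 3303×-356 ≡ 1 (mod 4339), and -356 mod 4339 = 3983.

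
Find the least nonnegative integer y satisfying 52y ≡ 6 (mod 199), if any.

69

gcd(199, 52) = 1  (199 = 3×52 + 43, 52 = 1×43 + 9, 43 = 4×9 + 7, 9 = 1×7 + 2, 7 = 3×2 + 1, 2 = 2×1).
1 divides 6, so solutions exist.
Back-substituting, 52×(-88) + 199×(23) = 1.
So 52×(-88) ≡ 1 (mod 199); multiply by 6: y ≡ -528 (mod 199).
Smallest nonnegative: y = -528 mod 199 = 69.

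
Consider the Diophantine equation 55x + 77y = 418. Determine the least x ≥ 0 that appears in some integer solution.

gcd(77, 55) = 11  (77 = 1·55 + 22, 55 = 2·22 + 11, 22 = 2·11).
11 divides 418, so solutions exist.
Back-substituting, 55·(3) + 77·(-2) = 11.
Scale by 418/11 = 38: (x₀, y₀) = (114, -76).
General solution: x = 114 + 7t, y = -76 - 5t for integer t.
x ≥ 0: smallest is 114 mod 7 = 2 (at t = -16), with y = 4.

2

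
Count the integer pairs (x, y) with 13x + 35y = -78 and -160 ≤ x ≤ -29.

gcd(35, 13) = 1  (35 = 2·13 + 9, 13 = 1·9 + 4, 9 = 2·4 + 1, 4 = 4·1).
Back-substituting, 13·(-8) + 35·(3) = 1.
Scale by -78: particular solution (624, -234); reduce x mod 35: (29, -13).
General solution: x = 29 + 35t, y = -13 - 13t for integer t.
-160 ≤ 29 + 35t ≤ -29 gives t ∈ [-5, -2], which is 4 values.

4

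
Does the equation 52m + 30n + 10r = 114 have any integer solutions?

yes

gcd(52, 30) = 2.
gcd(2, 10) = 2.
2 divides 114, so integer solutions exist.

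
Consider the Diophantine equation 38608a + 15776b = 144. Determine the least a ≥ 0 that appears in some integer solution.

161

gcd(38608, 15776) = 16  (38608 = 2*15776 + 7056, 15776 = 2*7056 + 1664, 7056 = 4*1664 + 400, 1664 = 4*400 + 64, 400 = 6*64 + 16, 64 = 4*16).
16 divides 144, so solutions exist.
Back-substituting, 38608*(237) + 15776*(-580) = 16.
Scale by 144/16 = 9: (a₀, b₀) = (2133, -5220).
General solution: a = 2133 + 986t, b = -5220 - 2413t for integer t.
a ≥ 0: smallest is 2133 mod 986 = 161 (at t = -2), with b = -394.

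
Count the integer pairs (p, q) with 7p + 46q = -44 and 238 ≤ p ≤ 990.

17

gcd(46, 7):
  46 = 6·7 + 4
  7 = 1·4 + 3
  4 = 1·3 + 1
  3 = 3·1
so gcd(46, 7) = 1.
Back-substitute for Bézout coefficients:
  1 = 4 - 1·3
  ... = 7·(-13) + 46·(2)
Scale by -44: particular solution (572, -88); reduce p mod 46: (20, -4).
General solution: p = 20 + 46t, q = -4 - 7t for integer t.
238 ≤ 20 + 46t ≤ 990 gives t ∈ [5, 21], which is 17 values.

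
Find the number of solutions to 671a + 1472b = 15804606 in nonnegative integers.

16

gcd(1472, 671):
  1472 = 2·671 + 130
  671 = 5·130 + 21
  130 = 6·21 + 4
  21 = 5·4 + 1
  4 = 4·1
so gcd(1472, 671) = 1.
Back-substitute for Bézout coefficients:
  1 = 21 - 5·4
  ... = 671·(351) + 1472·(-160)
Scale by 15804606: one solution is (5547416706, -2528736960). Reduce a mod 1472: (706, 10415).
General: a = 706 + 1472t, b = 10415 - 671t.
a ≥ 0 ⇒ t ≥ 0; b ≥ 0 ⇒ t ≤ 15. So t ∈ [0, 15]: 16 solutions.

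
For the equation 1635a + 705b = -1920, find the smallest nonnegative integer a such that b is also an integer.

4

gcd(1635, 705) = 15  (1635 = 2·705 + 225, 705 = 3·225 + 30, 225 = 7·30 + 15, 30 = 2·15).
15 divides -1920, so solutions exist.
Back-substituting, 1635·(22) + 705·(-51) = 15.
Scale by -1920/15 = -128: (a₀, b₀) = (-2816, 6528).
General solution: a = -2816 + 47t, b = 6528 - 109t for integer t.
a ≥ 0: smallest is -2816 mod 47 = 4 (at t = 60), with b = -12.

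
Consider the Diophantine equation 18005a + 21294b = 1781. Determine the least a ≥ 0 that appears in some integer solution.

gcd(21294, 18005) = 13.
13 divides 1781, so solutions exist.
By Bézout, 18005*(-505) + 21294*(427) = 13.
Scale by 1781/13 = 137: (a₀, b₀) = (-69185, 58499).
General solution: a = -69185 + 1638t, b = 58499 - 1385t for integer t.
a ≥ 0: smallest is -69185 mod 1638 = 1249 (at t = 43), with b = -1056.

1249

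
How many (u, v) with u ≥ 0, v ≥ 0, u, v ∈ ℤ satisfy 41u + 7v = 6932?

24

gcd(41, 7) = 1  (41 = 5×7 + 6, 7 = 1×6 + 1, 6 = 6×1).
Back-substituting, 41×(-1) + 7×(6) = 1.
Scale by 6932: one solution is (-6932, 41592). Reduce u mod 7: (5, 961).
General: u = 5 + 7t, v = 961 - 41t.
u ≥ 0 ⇒ t ≥ 0; v ≥ 0 ⇒ t ≤ 23. So t ∈ [0, 23]: 24 solutions.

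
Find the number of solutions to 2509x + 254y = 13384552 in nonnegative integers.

21

gcd(2509, 254):
  2509 = 9×254 + 223
  254 = 1×223 + 31
  223 = 7×31 + 6
  31 = 5×6 + 1
  6 = 6×1
so gcd(2509, 254) = 1.
Back-substitute for Bézout coefficients:
  1 = 31 - 5×6
  ... = 2509×(-41) + 254×(405)
Scale by 13384552: one solution is (-548766632, 5420743560). Reduce x mod 254: (114, 51569).
General: x = 114 + 254t, y = 51569 - 2509t.
x ≥ 0 ⇒ t ≥ 0; y ≥ 0 ⇒ t ≤ 20. So t ∈ [0, 20]: 21 solutions.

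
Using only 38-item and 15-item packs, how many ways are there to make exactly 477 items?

Need nonnegative integers with 38j + 15k = 477.
gcd(38, 15) = 1, and 38·(2) + 15·(-5) = 1.
So (j₀, k₀) = (954, -2385); general j = 954 + 15t, k = -2385 - 38t.
j ≥ 0 ⇒ t ≥ -63; k ≥ 0 ⇒ t ≤ -63. That's 1 value of t.

1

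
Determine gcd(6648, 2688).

24

gcd(6648, 2688) = 24  (6648 = 2×2688 + 1272, 2688 = 2×1272 + 144, 1272 = 8×144 + 120, 144 = 1×120 + 24, 120 = 5×24).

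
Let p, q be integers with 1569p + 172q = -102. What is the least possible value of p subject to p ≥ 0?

118

gcd(1569, 172):
  1569 = 9×172 + 21
  172 = 8×21 + 4
  21 = 5×4 + 1
  4 = 4×1
so gcd(1569, 172) = 1.
1 divides -102, so solutions exist.
Back-substitute for Bézout coefficients:
  1 = 21 - 5×4
  ... = 1569×(41) + 172×(-374)
Scale by -102/1 = -102: (p₀, q₀) = (-4182, 38148).
General solution: p = -4182 + 172t, q = 38148 - 1569t for integer t.
p ≥ 0: smallest is -4182 mod 172 = 118 (at t = 25), with q = -1077.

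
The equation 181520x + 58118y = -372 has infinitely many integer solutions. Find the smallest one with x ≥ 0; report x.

gcd(181520, 58118) = 2  (181520 = 3·58118 + 7166, 58118 = 8·7166 + 790, 7166 = 9·790 + 56, 790 = 14·56 + 6, 56 = 9·6 + 2, 6 = 3·2).
2 divides -372, so solutions exist.
Back-substituting, 181520·(9343) + 58118·(-29181) = 2.
Scale by -372/2 = -186: (x₀, y₀) = (-1737798, 5427666).
General solution: x = -1737798 + 29059t, y = 5427666 - 90760t for integer t.
x ≥ 0: smallest is -1737798 mod 29059 = 5742 (at t = 60), with y = -17934.

5742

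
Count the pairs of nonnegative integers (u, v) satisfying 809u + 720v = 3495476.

6

gcd(809, 720):
  809 = 1×720 + 89
  720 = 8×89 + 8
  89 = 11×8 + 1
  8 = 8×1
so gcd(809, 720) = 1.
Back-substitute for Bézout coefficients:
  1 = 89 - 11×8
  ... = 809×(89) + 720×(-100)
Scale by 3495476: one solution is (311097364, -349547600). Reduce u mod 720: (484, 4311).
General: u = 484 + 720t, v = 4311 - 809t.
u ≥ 0 ⇒ t ≥ 0; v ≥ 0 ⇒ t ≤ 5. So t ∈ [0, 5]: 6 solutions.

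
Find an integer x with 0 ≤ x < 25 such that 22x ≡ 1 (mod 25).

8

gcd(25, 22):
  25 = 1×22 + 3
  22 = 7×3 + 1
  3 = 3×1
so gcd(25, 22) = 1.
Back-substitute for Bézout coefficients:
  1 = 22 - 7×3
  ... = 22×(8) + 25×(-7)
So 22×8 ≡ 1 (mod 25), and 8 mod 25 = 8.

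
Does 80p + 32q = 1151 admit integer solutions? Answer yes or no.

no

gcd(80, 32) = 16  (80 = 2·32 + 16, 32 = 2·16).
16 does not divide 1151 (remainder 15), so no integer solutions.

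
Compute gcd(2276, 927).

gcd(2276, 927):
  2276 = 2·927 + 422
  927 = 2·422 + 83
  422 = 5·83 + 7
  83 = 11·7 + 6
  7 = 1·6 + 1
  6 = 6·1
so gcd(2276, 927) = 1.

1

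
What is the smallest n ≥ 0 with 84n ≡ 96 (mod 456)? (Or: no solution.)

12

gcd(456, 84) = 12  (456 = 5×84 + 36, 84 = 2×36 + 12, 36 = 3×12).
12 divides 96, so solutions exist.
Back-substituting, 84×(11) + 456×(-2) = 12.
So 84×(11) ≡ 12 (mod 456); multiply by 8: n ≡ 88 (mod 38).
Smallest nonnegative: n = 88 mod 38 = 12.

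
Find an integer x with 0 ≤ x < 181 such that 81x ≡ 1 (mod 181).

38

gcd(181, 81) = 1  (181 = 2·81 + 19, 81 = 4·19 + 5, 19 = 3·5 + 4, 5 = 1·4 + 1, 4 = 4·1).
Back-substituting, 81·(38) + 181·(-17) = 1.
So 81·38 ≡ 1 (mod 181), and 38 mod 181 = 38.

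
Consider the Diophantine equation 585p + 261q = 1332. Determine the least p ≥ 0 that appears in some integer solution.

gcd(585, 261):
  585 = 2·261 + 63
  261 = 4·63 + 9
  63 = 7·9
so gcd(585, 261) = 9.
9 divides 1332, so solutions exist.
Back-substitute for Bézout coefficients:
  9 = 261 - 4·63
  ... = 585·(-4) + 261·(9)
Scale by 1332/9 = 148: (p₀, q₀) = (-592, 1332).
General solution: p = -592 + 29t, q = 1332 - 65t for integer t.
p ≥ 0: smallest is -592 mod 29 = 17 (at t = 21), with q = -33.

17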